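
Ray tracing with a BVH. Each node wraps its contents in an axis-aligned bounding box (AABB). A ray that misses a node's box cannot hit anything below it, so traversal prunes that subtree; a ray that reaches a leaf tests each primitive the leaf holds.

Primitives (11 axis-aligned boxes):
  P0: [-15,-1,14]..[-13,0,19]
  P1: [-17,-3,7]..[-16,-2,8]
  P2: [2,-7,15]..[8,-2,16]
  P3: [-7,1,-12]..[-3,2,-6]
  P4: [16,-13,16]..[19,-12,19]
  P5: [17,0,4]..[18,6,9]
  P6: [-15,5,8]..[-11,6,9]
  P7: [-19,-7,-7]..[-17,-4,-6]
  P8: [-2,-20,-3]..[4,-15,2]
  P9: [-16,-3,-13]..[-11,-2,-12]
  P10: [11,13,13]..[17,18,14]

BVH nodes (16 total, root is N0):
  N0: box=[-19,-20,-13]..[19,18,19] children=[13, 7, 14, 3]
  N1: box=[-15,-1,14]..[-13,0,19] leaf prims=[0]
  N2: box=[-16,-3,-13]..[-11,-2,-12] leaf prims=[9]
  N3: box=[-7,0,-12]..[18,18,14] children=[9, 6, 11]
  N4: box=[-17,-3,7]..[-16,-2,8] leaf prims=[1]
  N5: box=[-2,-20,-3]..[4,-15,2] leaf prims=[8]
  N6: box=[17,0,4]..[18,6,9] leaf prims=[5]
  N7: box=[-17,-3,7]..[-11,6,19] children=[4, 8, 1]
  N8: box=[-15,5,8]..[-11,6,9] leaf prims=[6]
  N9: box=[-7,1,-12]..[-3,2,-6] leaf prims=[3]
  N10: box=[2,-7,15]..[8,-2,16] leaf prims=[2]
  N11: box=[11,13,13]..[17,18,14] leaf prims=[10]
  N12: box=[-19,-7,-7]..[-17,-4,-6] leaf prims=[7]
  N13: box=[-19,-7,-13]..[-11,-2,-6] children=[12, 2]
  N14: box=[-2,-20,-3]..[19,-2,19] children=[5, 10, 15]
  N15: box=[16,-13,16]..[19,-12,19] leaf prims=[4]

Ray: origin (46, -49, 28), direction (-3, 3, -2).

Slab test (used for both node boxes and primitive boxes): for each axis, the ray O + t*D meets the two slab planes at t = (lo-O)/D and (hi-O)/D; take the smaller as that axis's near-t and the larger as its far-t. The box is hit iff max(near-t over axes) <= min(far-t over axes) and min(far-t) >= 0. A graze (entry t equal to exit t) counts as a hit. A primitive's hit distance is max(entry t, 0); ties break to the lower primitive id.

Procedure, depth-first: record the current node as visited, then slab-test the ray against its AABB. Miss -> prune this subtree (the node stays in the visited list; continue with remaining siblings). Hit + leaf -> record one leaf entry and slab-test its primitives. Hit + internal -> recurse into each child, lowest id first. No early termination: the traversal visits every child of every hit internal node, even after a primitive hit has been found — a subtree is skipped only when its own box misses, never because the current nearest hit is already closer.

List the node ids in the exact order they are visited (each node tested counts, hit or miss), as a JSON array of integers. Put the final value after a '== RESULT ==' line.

Walk:
N0 x:[9,65/3] y:[29/3,67/3] z:[9/2,41/2] -> hit [29/3,41/2], descend [3, 7, 13, 14]
  N3 x:[28/3,53/3] y:[49/3,67/3] z:[7,20] -> hit [49/3,53/3], descend [6, 9, 11]
    N6 x:[28/3,29/3] y:[49/3,55/3] z:[19/2,12] -> miss, prune
    N9 x:[49/3,53/3] y:[50/3,17] z:[17,20] -> hit [17,17] leaf, test {P3@t=17}
    N11 x:[29/3,35/3] y:[62/3,67/3] z:[7,15/2] -> miss, prune
  N7 x:[19,21] y:[46/3,55/3] z:[9/2,21/2] -> miss, prune
  N13 x:[19,65/3] y:[14,47/3] z:[17,41/2] -> miss, prune
  N14 x:[9,16] y:[29/3,47/3] z:[9/2,31/2] -> hit [29/3,31/2], descend [5, 10, 15]
    N5 x:[14,16] y:[29/3,34/3] z:[13,31/2] -> miss, prune
    N10 x:[38/3,44/3] y:[14,47/3] z:[6,13/2] -> miss, prune
    N15 x:[9,10] y:[12,37/3] z:[9/2,6] -> miss, prune

Visited [0, 3, 6, 9, 11, 7, 13, 14, 5, 10, 15]. Tests: 11 box, 1 leaf. Nearest: P3.

== RESULT ==
[0, 3, 6, 9, 11, 7, 13, 14, 5, 10, 15]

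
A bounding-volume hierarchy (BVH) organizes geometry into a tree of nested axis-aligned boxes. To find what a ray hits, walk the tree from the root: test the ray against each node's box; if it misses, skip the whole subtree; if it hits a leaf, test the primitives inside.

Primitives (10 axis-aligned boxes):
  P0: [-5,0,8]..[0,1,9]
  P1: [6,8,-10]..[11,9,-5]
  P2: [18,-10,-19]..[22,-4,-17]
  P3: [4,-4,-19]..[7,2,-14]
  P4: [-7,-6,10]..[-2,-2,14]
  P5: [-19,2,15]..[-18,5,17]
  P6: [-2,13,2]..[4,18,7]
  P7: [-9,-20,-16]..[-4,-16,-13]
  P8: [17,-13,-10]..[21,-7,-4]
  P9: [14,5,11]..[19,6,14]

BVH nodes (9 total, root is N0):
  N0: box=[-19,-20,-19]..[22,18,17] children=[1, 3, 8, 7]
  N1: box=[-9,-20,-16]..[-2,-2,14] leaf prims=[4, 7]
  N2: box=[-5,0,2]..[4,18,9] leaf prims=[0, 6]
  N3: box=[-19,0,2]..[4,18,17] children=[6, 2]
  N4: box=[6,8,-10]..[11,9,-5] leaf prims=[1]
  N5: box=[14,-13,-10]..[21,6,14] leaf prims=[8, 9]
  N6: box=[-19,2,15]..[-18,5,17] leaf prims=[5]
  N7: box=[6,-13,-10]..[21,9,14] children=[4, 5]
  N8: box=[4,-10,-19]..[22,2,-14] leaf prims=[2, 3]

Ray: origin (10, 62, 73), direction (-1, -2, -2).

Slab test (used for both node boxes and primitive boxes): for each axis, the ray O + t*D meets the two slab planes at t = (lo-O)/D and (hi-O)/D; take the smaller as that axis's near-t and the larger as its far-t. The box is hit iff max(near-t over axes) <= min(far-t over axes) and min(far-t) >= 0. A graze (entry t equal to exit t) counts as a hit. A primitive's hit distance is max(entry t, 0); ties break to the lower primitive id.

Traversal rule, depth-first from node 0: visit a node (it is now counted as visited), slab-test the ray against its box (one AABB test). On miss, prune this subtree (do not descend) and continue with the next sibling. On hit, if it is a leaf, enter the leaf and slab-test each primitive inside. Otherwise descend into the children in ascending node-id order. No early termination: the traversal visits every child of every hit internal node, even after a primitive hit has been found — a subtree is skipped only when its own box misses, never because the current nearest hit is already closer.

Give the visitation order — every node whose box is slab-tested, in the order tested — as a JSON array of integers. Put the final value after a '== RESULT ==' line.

Trace the traversal:
N0 x:[-12,29] y:[22,41] z:[28,46] -> hit [28,29], descend [1, 3, 7, 8]
  N1 x:[12,19] y:[32,41] z:[59/2,89/2] -> miss, prune
  N3 x:[6,29] y:[22,31] z:[28,71/2] -> hit [28,29], descend [2, 6]
    N2 x:[6,15] y:[22,31] z:[32,71/2] -> miss, prune
    N6 x:[28,29] y:[57/2,30] z:[28,29] -> hit [57/2,29] leaf, test {P5@t=57/2}
  N7 x:[-11,4] y:[53/2,75/2] z:[59/2,83/2] -> miss, prune
  N8 x:[-12,6] y:[30,36] z:[87/2,46] -> miss, prune

Summary -> nodes [0, 1, 3, 2, 6, 7, 8]; box-tests=7; leaf-entries=1; first=P5

== RESULT ==
[0, 1, 3, 2, 6, 7, 8]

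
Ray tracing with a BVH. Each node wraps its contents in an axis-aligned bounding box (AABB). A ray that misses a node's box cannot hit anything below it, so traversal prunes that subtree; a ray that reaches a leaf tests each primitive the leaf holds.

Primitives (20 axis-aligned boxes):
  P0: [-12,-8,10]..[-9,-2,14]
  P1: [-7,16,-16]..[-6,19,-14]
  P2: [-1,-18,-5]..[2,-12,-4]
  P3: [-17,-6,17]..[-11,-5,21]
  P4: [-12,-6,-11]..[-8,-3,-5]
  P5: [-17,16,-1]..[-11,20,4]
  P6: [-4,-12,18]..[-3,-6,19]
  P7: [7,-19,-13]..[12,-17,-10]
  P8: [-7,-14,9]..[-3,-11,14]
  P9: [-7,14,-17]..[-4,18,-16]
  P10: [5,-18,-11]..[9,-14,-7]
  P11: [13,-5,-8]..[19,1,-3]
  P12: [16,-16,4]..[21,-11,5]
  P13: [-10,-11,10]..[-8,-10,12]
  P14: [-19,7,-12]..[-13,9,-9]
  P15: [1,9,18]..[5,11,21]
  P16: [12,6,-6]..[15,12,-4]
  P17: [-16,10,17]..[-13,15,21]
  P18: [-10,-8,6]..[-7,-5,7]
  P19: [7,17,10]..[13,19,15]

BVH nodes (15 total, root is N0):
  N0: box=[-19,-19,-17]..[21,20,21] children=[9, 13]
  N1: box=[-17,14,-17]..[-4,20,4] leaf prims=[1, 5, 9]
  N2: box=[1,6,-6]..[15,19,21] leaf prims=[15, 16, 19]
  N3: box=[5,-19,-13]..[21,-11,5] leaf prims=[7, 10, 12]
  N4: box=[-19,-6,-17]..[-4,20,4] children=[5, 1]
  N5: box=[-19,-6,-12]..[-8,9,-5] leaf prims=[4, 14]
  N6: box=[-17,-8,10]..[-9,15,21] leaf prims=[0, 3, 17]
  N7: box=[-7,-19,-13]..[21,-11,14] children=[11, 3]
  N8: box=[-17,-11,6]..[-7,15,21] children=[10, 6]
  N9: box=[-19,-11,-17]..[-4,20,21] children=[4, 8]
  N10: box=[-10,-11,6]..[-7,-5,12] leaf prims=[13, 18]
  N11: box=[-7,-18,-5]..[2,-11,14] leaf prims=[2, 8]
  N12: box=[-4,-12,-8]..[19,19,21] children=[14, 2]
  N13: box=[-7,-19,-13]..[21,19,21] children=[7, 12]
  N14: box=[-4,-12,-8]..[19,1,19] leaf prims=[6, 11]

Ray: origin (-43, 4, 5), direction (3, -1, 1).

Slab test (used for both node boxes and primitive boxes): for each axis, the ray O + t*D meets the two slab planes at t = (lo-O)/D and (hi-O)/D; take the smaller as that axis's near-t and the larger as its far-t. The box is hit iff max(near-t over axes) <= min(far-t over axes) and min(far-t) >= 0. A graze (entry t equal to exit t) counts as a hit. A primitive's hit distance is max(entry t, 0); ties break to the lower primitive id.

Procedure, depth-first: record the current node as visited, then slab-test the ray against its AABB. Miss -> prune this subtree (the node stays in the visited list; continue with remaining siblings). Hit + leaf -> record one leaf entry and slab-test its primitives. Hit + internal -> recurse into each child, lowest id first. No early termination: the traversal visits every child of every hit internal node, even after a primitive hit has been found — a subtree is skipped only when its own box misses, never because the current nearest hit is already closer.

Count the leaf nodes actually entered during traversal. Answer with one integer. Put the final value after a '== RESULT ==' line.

Trace the traversal:
N0 x:[8,64/3] y:[-16,23] z:[-22,16] -> hit [8,16], descend [9, 13]
  N9 x:[8,13] y:[-16,15] z:[-22,16] -> hit [8,13], descend [4, 8]
    N4 x:[8,13] y:[-16,10] z:[-22,-1] -> miss, prune
    N8 x:[26/3,12] y:[-11,15] z:[1,16] -> hit [26/3,12], descend [6, 10]
      N6 x:[26/3,34/3] y:[-11,12] z:[5,16] -> hit [26/3,34/3] leaf, test {P0(miss), P3(miss), P17(miss)}
      N10 x:[11,12] y:[9,15] z:[1,7] -> miss, prune
  N13 x:[12,64/3] y:[-15,23] z:[-18,16] -> hit [12,16], descend [7, 12]
    N7 x:[12,64/3] y:[15,23] z:[-18,9] -> miss, prune
    N12 x:[13,62/3] y:[-15,16] z:[-13,16] -> hit [13,16], descend [2, 14]
      N2 x:[44/3,58/3] y:[-15,-2] z:[-11,16] -> miss, prune
      N14 x:[13,62/3] y:[3,16] z:[-13,14] -> hit [13,14] leaf, test {P6@t=13, P11(miss)}

Visited [0, 9, 4, 8, 6, 10, 13, 7, 12, 2, 14]. Tests: 11 box, 2 leaf. Nearest: P6.

== RESULT ==
2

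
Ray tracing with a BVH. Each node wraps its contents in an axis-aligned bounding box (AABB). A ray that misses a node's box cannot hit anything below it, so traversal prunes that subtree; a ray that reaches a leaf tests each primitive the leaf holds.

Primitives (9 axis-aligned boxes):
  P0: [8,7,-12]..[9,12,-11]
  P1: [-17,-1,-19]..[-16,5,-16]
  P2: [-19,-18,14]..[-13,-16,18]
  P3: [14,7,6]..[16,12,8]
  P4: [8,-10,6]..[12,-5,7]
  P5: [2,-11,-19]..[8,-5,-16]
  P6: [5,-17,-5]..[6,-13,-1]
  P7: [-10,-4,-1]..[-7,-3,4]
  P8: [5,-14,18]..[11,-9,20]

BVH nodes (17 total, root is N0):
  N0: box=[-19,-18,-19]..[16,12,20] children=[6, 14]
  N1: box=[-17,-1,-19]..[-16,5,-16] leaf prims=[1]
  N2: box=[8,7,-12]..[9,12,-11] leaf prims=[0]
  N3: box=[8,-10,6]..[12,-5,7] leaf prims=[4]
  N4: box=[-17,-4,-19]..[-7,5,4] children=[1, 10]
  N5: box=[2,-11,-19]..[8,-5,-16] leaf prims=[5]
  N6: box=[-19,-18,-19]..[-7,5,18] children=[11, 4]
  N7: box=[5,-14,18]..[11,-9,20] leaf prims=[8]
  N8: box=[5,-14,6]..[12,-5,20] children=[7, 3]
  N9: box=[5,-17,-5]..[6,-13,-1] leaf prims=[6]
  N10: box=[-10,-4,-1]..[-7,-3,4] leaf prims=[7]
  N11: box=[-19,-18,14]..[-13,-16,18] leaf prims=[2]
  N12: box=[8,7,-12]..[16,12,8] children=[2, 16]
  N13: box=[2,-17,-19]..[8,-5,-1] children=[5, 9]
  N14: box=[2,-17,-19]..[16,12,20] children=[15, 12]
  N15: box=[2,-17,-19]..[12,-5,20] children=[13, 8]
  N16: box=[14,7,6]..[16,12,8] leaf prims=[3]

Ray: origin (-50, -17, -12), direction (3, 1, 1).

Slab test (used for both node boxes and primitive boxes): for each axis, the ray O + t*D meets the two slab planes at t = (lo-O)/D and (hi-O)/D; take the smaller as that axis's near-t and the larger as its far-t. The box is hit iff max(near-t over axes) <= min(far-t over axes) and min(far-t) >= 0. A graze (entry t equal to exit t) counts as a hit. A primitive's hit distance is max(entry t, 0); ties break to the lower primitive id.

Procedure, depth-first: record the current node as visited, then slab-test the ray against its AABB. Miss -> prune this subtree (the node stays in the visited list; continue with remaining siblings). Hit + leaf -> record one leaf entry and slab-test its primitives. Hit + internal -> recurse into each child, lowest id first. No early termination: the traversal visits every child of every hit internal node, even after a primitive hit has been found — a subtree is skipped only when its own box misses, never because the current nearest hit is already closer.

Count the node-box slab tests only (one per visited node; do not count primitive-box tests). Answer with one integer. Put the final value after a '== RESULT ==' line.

Traverse from the root:
N0 x:[31/3,22] y:[-1,29] z:[-7,32] -> hit [31/3,22], descend [6, 14]
  N6 x:[31/3,43/3] y:[-1,22] z:[-7,30] -> hit [31/3,43/3], descend [4, 11]
    N4 x:[11,43/3] y:[13,22] z:[-7,16] -> hit [13,43/3], descend [1, 10]
      N1 x:[11,34/3] y:[16,22] z:[-7,-4] -> miss, prune
      N10 x:[40/3,43/3] y:[13,14] z:[11,16] -> hit [40/3,14] leaf, test {P7@t=40/3}
    N11 x:[31/3,37/3] y:[-1,1] z:[26,30] -> miss, prune
  N14 x:[52/3,22] y:[0,29] z:[-7,32] -> hit [52/3,22], descend [12, 15]
    N12 x:[58/3,22] y:[24,29] z:[0,20] -> miss, prune
    N15 x:[52/3,62/3] y:[0,12] z:[-7,32] -> miss, prune

9 AABB tests over nodes [0, 6, 4, 1, 10, 11, 14, 12, 15]; 1 leaf entered; closest P7.

== RESULT ==
9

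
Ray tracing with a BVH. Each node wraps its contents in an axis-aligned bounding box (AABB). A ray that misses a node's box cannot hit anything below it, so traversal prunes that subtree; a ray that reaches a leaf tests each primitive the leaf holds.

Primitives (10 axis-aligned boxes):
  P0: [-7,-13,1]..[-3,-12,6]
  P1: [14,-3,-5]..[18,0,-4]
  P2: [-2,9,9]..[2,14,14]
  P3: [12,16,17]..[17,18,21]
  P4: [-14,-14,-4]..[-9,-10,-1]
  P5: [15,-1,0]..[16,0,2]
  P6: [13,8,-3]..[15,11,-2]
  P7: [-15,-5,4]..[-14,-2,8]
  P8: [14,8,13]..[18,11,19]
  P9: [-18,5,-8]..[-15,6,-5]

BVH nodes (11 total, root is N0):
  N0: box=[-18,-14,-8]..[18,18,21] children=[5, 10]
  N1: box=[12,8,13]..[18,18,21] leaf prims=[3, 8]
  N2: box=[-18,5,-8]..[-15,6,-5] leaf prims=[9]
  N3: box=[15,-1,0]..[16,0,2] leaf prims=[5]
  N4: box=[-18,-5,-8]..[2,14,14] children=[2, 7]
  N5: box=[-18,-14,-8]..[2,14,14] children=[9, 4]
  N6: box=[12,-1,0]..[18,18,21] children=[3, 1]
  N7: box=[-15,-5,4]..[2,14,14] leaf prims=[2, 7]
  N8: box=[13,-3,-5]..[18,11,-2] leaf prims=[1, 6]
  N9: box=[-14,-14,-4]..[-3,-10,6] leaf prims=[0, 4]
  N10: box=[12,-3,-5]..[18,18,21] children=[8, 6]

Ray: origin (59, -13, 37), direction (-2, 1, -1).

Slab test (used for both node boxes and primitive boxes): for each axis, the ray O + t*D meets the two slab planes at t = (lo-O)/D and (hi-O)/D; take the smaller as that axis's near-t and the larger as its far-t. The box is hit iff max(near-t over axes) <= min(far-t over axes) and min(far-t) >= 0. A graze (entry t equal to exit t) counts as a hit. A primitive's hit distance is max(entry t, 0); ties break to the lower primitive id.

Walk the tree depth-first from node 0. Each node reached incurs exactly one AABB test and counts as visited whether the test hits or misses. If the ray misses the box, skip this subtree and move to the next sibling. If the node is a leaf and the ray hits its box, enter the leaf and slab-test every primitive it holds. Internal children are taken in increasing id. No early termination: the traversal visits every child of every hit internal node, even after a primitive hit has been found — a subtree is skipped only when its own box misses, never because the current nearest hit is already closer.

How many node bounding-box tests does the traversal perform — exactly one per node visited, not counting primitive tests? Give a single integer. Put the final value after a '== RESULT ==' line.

Trace the traversal:
N0 x:[41/2,77/2] y:[-1,31] z:[16,45] -> hit [41/2,31], descend [5, 10]
  N5 x:[57/2,77/2] y:[-1,27] z:[23,45] -> miss, prune
  N10 x:[41/2,47/2] y:[10,31] z:[16,42] -> hit [41/2,47/2], descend [6, 8]
    N6 x:[41/2,47/2] y:[12,31] z:[16,37] -> hit [41/2,47/2], descend [1, 3]
      N1 x:[41/2,47/2] y:[21,31] z:[16,24] -> hit [21,47/2] leaf, test {P3(miss), P8@t=21}
      N3 x:[43/2,22] y:[12,13] z:[35,37] -> miss, prune
    N8 x:[41/2,23] y:[10,24] z:[39,42] -> miss, prune

Visited [0, 5, 10, 6, 1, 3, 8]. Tests: 7 box, 1 leaf. Nearest: P8.

== RESULT ==
7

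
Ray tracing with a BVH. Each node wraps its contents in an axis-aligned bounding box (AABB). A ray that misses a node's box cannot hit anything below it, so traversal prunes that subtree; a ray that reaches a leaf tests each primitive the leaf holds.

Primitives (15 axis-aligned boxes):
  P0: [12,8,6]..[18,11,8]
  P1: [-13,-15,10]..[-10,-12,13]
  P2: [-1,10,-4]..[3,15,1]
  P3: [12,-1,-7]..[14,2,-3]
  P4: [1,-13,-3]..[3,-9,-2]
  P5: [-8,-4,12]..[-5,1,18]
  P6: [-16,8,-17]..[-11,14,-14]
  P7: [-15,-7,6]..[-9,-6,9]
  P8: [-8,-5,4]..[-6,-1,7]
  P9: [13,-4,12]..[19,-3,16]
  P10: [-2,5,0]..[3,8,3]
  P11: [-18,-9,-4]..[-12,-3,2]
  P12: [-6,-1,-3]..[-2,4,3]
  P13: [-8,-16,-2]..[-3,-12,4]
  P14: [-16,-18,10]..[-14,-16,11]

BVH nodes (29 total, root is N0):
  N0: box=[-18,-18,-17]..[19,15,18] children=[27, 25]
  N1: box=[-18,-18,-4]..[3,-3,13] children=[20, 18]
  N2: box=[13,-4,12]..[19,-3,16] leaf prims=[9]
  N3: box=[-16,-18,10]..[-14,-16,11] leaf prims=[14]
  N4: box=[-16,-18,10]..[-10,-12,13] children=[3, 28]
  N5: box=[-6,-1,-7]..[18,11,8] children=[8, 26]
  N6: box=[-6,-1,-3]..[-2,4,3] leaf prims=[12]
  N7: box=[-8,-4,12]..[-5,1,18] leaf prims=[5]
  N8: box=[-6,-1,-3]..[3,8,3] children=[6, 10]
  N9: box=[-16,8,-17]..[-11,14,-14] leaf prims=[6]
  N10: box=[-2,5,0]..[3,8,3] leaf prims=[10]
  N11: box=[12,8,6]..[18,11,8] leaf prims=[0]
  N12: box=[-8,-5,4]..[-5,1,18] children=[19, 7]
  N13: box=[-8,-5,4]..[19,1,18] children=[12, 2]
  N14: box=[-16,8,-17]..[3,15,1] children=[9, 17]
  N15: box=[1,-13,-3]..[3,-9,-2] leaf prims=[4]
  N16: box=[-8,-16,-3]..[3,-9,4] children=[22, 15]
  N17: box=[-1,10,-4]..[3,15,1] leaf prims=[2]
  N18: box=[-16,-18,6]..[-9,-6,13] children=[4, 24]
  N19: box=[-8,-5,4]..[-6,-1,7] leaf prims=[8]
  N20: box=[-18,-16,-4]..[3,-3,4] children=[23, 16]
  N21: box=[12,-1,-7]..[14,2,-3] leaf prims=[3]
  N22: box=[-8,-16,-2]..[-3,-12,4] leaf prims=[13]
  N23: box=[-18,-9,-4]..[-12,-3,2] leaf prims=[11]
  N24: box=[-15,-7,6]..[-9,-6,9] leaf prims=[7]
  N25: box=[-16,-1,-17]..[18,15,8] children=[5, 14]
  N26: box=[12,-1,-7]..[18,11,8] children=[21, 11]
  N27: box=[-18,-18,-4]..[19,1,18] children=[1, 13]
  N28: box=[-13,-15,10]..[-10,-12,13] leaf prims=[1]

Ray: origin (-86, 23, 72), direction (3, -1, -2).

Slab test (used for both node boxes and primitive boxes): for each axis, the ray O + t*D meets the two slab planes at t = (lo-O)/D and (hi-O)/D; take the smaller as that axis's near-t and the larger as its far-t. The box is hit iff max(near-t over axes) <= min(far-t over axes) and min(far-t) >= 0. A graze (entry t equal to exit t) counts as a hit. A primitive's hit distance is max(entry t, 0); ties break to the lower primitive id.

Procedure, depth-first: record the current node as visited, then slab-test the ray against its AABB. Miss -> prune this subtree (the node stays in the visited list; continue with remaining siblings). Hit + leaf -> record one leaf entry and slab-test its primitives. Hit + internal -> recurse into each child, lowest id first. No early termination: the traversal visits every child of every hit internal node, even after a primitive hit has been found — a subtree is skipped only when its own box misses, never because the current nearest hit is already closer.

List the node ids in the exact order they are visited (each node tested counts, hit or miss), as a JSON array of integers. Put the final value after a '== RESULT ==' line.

Trace the traversal:
N0 x:[68/3,35] y:[8,41] z:[27,89/2] -> hit [27,35], descend [25, 27]
  N25 x:[70/3,104/3] y:[8,24] z:[32,89/2] -> miss, prune
  N27 x:[68/3,35] y:[22,41] z:[27,38] -> hit [27,35], descend [1, 13]
    N1 x:[68/3,89/3] y:[26,41] z:[59/2,38] -> hit [59/2,89/3], descend [18, 20]
      N18 x:[70/3,77/3] y:[29,41] z:[59/2,33] -> miss, prune
      N20 x:[68/3,89/3] y:[26,39] z:[34,38] -> miss, prune
    N13 x:[26,35] y:[22,28] z:[27,34] -> hit [27,28], descend [2, 12]
      N2 x:[33,35] y:[26,27] z:[28,30] -> miss, prune
      N12 x:[26,27] y:[22,28] z:[27,34] -> hit [27,27], descend [7, 19]
        N7 x:[26,27] y:[22,27] z:[27,30] -> hit [27,27] leaf, test {P5@t=27}
        N19 x:[26,80/3] y:[24,28] z:[65/2,34] -> miss, prune

order=[0, 25, 27, 1, 18, 20, 13, 2, 12, 7, 19]  |boxes|=11  |leaves|=1  hit=P5

== RESULT ==
[0, 25, 27, 1, 18, 20, 13, 2, 12, 7, 19]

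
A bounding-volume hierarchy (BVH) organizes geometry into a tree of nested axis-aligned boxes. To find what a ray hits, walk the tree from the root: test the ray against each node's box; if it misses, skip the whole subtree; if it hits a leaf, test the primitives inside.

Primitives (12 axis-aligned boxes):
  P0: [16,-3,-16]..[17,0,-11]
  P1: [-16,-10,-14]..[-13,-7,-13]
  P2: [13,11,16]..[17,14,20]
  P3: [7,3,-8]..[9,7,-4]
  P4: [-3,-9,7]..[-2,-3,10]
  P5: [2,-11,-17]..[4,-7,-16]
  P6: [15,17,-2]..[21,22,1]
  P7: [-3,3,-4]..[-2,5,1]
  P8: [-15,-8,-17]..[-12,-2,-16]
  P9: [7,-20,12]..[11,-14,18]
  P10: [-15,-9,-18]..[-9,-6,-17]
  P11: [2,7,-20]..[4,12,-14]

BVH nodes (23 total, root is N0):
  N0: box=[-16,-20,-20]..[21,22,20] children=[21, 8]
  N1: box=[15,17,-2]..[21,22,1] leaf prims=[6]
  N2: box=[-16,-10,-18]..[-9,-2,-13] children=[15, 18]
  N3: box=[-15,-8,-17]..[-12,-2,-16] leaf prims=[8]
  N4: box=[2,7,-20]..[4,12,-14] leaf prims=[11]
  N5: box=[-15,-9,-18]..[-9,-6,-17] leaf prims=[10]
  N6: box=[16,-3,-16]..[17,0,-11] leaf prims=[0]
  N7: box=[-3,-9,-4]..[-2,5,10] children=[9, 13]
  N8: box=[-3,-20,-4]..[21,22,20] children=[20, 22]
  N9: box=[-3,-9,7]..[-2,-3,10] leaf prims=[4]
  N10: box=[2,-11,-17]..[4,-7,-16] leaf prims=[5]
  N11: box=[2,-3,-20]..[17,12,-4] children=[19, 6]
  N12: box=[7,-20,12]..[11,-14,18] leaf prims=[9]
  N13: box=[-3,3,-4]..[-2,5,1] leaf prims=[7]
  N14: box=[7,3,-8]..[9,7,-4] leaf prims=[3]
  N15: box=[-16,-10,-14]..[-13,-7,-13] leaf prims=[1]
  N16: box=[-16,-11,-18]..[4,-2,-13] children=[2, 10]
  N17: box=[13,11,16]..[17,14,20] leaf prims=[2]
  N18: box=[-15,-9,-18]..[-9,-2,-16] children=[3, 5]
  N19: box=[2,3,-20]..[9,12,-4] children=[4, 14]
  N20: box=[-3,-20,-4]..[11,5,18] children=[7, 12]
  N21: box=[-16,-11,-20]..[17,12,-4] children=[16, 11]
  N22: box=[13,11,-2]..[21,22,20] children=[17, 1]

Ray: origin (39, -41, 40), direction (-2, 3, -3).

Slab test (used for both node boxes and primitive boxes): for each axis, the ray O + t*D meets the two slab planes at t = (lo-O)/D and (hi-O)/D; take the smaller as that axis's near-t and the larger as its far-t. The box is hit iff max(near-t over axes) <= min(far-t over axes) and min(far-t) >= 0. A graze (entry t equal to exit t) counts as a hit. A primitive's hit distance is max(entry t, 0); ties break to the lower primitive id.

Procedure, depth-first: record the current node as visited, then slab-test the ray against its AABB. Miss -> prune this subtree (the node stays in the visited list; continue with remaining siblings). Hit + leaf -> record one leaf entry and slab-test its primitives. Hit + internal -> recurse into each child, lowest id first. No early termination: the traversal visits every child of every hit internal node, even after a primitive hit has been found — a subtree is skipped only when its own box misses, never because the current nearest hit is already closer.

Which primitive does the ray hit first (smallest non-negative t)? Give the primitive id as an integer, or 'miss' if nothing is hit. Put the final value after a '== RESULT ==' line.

Traverse from the root:
N0 x:[9,55/2] y:[7,21] z:[20/3,20] -> hit [9,20], descend [8, 21]
  N8 x:[9,21] y:[7,21] z:[20/3,44/3] -> hit [9,44/3], descend [20, 22]
    N20 x:[14,21] y:[7,46/3] z:[22/3,44/3] -> hit [14,44/3], descend [7, 12]
      N7 x:[41/2,21] y:[32/3,46/3] z:[10,44/3] -> miss, prune
      N12 x:[14,16] y:[7,9] z:[22/3,28/3] -> miss, prune
    N22 x:[9,13] y:[52/3,21] z:[20/3,14] -> miss, prune
  N21 x:[11,55/2] y:[10,53/3] z:[44/3,20] -> hit [44/3,53/3], descend [11, 16]
    N11 x:[11,37/2] y:[38/3,53/3] z:[44/3,20] -> hit [44/3,53/3], descend [6, 19]
      N6 x:[11,23/2] y:[38/3,41/3] z:[17,56/3] -> miss, prune
      N19 x:[15,37/2] y:[44/3,53/3] z:[44/3,20] -> hit [15,53/3], descend [4, 14]
        N4 x:[35/2,37/2] y:[16,53/3] z:[18,20] -> miss, prune
        N14 x:[15,16] y:[44/3,16] z:[44/3,16] -> hit [15,16] leaf, test {P3@t=15}
    N16 x:[35/2,55/2] y:[10,13] z:[53/3,58/3] -> miss, prune

Visited [0, 8, 20, 7, 12, 22, 21, 11, 6, 19, 4, 14, 16]. Tests: 13 box, 1 leaf. Nearest: P3.

== RESULT ==
3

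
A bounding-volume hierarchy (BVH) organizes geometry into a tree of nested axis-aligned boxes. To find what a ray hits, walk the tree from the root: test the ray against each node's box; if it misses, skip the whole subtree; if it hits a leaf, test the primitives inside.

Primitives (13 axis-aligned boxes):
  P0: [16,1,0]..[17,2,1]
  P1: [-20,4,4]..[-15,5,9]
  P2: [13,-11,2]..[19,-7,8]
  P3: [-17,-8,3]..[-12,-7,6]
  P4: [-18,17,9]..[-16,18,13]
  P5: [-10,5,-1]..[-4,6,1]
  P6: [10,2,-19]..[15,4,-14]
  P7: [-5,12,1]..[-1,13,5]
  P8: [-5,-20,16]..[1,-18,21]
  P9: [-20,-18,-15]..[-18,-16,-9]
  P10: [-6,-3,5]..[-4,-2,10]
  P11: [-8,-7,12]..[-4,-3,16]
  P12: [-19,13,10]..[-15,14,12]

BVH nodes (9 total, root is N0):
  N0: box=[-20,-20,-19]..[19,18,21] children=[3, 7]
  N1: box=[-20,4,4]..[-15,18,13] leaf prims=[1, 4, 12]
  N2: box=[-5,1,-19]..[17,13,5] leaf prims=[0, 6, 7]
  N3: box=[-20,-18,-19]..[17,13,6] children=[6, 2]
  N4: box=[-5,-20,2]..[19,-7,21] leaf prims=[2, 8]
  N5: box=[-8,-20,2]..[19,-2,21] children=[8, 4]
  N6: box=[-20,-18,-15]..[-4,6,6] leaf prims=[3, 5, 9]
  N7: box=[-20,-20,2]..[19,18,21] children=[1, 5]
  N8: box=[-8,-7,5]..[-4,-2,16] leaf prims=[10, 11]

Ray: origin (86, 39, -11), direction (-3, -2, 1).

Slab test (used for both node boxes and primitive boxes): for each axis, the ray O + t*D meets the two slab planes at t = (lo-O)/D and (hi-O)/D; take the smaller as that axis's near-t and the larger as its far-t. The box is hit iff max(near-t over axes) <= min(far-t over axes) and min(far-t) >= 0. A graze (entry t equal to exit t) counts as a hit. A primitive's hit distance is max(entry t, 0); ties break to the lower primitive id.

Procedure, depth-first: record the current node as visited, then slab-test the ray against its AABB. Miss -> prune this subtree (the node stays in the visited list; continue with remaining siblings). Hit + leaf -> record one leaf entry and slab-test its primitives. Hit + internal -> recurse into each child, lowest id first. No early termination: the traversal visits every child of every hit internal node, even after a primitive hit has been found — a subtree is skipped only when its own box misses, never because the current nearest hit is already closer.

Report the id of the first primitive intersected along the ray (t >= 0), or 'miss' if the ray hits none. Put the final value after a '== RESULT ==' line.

Walk:
N0 x:[67/3,106/3] y:[21/2,59/2] z:[-8,32] -> hit [67/3,59/2], descend [3, 7]
  N3 x:[23,106/3] y:[13,57/2] z:[-8,17] -> miss, prune
  N7 x:[67/3,106/3] y:[21/2,59/2] z:[13,32] -> hit [67/3,59/2], descend [1, 5]
    N1 x:[101/3,106/3] y:[21/2,35/2] z:[15,24] -> miss, prune
    N5 x:[67/3,94/3] y:[41/2,59/2] z:[13,32] -> hit [67/3,59/2], descend [4, 8]
      N4 x:[67/3,91/3] y:[23,59/2] z:[13,32] -> hit [23,59/2] leaf, test {P2(miss), P8@t=57/2}
      N8 x:[30,94/3] y:[41/2,23] z:[16,27] -> miss, prune

7 AABB tests over nodes [0, 3, 7, 1, 5, 4, 8]; 1 leaf entered; closest P8.

== RESULT ==
8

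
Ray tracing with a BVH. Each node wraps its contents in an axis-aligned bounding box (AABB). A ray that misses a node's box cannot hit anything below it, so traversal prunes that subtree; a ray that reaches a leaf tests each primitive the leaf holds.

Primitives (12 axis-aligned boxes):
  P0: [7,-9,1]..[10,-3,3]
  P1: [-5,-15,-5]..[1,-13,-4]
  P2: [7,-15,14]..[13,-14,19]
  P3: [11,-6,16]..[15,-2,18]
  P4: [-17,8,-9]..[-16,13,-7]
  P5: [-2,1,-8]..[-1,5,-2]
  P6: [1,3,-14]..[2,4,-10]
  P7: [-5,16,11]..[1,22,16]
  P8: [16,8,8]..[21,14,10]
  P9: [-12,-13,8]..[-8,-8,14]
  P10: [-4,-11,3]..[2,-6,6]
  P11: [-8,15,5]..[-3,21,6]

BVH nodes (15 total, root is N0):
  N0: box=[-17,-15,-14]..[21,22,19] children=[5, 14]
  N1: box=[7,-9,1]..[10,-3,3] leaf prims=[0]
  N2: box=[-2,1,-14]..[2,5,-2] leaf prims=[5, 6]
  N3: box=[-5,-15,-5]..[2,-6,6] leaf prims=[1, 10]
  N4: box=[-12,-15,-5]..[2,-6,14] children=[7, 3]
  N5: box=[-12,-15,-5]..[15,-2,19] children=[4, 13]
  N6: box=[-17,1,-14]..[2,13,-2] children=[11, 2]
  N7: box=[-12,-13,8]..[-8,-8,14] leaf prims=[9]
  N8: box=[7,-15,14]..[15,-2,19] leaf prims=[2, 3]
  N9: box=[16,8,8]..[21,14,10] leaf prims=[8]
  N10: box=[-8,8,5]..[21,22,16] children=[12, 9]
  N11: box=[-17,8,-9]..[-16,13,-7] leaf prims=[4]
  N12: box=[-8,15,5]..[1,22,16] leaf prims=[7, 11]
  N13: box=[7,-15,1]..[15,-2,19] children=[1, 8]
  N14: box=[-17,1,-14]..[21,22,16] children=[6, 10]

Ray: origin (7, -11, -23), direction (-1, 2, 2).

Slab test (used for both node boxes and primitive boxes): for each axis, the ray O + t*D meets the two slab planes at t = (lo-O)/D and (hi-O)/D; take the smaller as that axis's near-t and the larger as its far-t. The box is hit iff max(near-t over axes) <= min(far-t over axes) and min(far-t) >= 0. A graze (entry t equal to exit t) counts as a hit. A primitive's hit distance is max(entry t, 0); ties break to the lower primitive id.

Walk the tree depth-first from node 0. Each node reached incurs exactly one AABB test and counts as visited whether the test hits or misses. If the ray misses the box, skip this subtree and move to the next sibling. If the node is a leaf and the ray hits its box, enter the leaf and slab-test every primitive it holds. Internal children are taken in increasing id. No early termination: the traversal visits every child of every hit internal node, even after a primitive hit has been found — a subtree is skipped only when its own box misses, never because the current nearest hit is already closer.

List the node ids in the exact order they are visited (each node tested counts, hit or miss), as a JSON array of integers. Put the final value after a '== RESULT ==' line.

Walk:
N0 x:[-14,24] y:[-2,33/2] z:[9/2,21] -> hit [9/2,33/2], descend [5, 14]
  N5 x:[-8,19] y:[-2,9/2] z:[9,21] -> miss, prune
  N14 x:[-14,24] y:[6,33/2] z:[9/2,39/2] -> hit [6,33/2], descend [6, 10]
    N6 x:[5,24] y:[6,12] z:[9/2,21/2] -> hit [6,21/2], descend [2, 11]
      N2 x:[5,9] y:[6,8] z:[9/2,21/2] -> hit [6,8] leaf, test {P5@t=8, P6(miss)}
      N11 x:[23,24] y:[19/2,12] z:[7,8] -> miss, prune
    N10 x:[-14,15] y:[19/2,33/2] z:[14,39/2] -> hit [14,15], descend [9, 12]
      N9 x:[-14,-9] y:[19/2,25/2] z:[31/2,33/2] -> miss, prune
      N12 x:[6,15] y:[13,33/2] z:[14,39/2] -> hit [14,15] leaf, test {P7(miss), P11@t=14}

Summary -> nodes [0, 5, 14, 6, 2, 11, 10, 9, 12]; box-tests=9; leaf-entries=2; first=P5

== RESULT ==
[0, 5, 14, 6, 2, 11, 10, 9, 12]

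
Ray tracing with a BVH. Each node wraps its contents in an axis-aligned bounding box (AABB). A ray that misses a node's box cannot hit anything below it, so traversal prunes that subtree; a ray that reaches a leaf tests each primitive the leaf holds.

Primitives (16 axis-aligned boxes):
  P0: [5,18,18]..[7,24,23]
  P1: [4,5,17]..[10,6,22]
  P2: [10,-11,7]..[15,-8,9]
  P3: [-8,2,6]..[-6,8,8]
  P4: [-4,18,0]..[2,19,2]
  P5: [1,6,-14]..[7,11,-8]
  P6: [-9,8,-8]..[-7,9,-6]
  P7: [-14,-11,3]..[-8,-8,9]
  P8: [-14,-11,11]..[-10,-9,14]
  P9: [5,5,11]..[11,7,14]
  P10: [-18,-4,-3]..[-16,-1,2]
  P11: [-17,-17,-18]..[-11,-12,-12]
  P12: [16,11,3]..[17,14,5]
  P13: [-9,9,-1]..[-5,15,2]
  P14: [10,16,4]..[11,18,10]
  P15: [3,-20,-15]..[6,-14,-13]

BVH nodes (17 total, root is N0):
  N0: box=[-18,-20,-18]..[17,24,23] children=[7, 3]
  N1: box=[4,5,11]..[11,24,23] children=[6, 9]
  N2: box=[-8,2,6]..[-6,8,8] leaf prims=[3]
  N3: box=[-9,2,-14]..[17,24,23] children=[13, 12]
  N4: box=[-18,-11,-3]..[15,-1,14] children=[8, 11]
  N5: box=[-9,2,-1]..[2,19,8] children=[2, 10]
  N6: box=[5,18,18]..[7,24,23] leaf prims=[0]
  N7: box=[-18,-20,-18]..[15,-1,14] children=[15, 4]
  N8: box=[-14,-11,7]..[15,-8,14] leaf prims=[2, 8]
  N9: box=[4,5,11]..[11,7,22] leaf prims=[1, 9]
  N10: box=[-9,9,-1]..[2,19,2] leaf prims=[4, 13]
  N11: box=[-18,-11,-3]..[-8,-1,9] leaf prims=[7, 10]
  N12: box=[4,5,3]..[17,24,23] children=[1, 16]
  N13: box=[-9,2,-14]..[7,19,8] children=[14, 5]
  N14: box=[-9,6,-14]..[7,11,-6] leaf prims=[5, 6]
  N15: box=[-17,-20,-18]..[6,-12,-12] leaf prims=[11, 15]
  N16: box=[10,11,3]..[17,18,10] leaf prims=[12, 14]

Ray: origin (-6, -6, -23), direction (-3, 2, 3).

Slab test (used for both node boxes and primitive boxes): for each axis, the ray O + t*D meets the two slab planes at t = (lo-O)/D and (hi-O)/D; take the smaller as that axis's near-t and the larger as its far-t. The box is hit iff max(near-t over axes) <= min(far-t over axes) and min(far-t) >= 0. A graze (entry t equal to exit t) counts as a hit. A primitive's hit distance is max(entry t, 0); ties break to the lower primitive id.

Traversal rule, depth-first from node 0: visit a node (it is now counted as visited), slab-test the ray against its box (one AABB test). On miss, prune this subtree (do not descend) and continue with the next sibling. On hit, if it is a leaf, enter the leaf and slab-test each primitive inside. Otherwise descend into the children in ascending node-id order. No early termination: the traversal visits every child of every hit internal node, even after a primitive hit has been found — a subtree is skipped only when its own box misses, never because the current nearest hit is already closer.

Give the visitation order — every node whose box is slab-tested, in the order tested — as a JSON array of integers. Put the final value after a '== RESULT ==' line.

Walk:
N0 x:[-23/3,4] y:[-7,15] z:[5/3,46/3] -> hit [5/3,4], descend [3, 7]
  N3 x:[-23/3,1] y:[4,15] z:[3,46/3] -> miss, prune
  N7 x:[-7,4] y:[-7,5/2] z:[5/3,37/3] -> hit [5/3,5/2], descend [4, 15]
    N4 x:[-7,4] y:[-5/2,5/2] z:[20/3,37/3] -> miss, prune
    N15 x:[-4,11/3] y:[-7,-3] z:[5/3,11/3] -> miss, prune

Summary -> nodes [0, 3, 7, 4, 15]; box-tests=5; leaf-entries=0; first=miss

== RESULT ==
[0, 3, 7, 4, 15]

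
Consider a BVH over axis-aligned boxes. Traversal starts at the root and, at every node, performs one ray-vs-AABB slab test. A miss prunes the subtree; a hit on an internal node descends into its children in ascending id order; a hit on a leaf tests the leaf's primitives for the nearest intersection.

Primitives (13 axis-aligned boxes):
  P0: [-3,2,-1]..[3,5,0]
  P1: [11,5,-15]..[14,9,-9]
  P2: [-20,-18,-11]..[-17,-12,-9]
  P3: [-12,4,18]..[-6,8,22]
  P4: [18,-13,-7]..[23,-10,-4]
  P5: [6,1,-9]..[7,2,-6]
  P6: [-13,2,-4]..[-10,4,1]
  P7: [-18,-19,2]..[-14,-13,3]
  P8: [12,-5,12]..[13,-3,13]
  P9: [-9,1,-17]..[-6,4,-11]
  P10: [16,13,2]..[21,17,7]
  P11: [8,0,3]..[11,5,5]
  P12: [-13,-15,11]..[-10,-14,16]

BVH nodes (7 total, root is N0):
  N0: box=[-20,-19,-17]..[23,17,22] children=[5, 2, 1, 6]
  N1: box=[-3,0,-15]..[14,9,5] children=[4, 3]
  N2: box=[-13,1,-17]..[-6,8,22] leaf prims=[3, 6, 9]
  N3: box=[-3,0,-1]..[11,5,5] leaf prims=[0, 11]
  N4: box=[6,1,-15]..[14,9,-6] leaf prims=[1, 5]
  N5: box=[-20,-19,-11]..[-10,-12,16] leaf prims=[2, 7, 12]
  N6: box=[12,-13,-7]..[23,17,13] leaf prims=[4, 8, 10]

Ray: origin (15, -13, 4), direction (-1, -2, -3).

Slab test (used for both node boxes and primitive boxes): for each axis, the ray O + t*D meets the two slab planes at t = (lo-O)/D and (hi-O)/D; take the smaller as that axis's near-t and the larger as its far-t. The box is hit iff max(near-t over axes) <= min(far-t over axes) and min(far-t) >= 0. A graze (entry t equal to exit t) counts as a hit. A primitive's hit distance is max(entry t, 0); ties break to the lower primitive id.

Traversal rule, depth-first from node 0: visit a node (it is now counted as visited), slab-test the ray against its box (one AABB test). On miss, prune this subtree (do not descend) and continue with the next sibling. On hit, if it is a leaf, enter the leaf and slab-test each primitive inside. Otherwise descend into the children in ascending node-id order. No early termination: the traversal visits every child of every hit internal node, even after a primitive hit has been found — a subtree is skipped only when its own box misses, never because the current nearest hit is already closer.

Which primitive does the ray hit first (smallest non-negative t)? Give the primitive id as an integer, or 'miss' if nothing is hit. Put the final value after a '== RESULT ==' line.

Traverse from the root:
N0 x:[-8,35] y:[-15,3] z:[-6,7] -> hit [-6,3], descend [1, 2, 5, 6]
  N1 x:[1,18] y:[-11,-13/2] z:[-1/3,19/3] -> miss, prune
  N2 x:[21,28] y:[-21/2,-7] z:[-6,7] -> miss, prune
  N5 x:[25,35] y:[-1/2,3] z:[-4,5] -> miss, prune
  N6 x:[-8,3] y:[-15,0] z:[-3,11/3] -> hit [-3,0] leaf, test {P4(miss), P8(miss), P10(miss)}

Visited [0, 1, 2, 5, 6]. Tests: 5 box, 1 leaf. Nearest: miss.

== RESULT ==
miss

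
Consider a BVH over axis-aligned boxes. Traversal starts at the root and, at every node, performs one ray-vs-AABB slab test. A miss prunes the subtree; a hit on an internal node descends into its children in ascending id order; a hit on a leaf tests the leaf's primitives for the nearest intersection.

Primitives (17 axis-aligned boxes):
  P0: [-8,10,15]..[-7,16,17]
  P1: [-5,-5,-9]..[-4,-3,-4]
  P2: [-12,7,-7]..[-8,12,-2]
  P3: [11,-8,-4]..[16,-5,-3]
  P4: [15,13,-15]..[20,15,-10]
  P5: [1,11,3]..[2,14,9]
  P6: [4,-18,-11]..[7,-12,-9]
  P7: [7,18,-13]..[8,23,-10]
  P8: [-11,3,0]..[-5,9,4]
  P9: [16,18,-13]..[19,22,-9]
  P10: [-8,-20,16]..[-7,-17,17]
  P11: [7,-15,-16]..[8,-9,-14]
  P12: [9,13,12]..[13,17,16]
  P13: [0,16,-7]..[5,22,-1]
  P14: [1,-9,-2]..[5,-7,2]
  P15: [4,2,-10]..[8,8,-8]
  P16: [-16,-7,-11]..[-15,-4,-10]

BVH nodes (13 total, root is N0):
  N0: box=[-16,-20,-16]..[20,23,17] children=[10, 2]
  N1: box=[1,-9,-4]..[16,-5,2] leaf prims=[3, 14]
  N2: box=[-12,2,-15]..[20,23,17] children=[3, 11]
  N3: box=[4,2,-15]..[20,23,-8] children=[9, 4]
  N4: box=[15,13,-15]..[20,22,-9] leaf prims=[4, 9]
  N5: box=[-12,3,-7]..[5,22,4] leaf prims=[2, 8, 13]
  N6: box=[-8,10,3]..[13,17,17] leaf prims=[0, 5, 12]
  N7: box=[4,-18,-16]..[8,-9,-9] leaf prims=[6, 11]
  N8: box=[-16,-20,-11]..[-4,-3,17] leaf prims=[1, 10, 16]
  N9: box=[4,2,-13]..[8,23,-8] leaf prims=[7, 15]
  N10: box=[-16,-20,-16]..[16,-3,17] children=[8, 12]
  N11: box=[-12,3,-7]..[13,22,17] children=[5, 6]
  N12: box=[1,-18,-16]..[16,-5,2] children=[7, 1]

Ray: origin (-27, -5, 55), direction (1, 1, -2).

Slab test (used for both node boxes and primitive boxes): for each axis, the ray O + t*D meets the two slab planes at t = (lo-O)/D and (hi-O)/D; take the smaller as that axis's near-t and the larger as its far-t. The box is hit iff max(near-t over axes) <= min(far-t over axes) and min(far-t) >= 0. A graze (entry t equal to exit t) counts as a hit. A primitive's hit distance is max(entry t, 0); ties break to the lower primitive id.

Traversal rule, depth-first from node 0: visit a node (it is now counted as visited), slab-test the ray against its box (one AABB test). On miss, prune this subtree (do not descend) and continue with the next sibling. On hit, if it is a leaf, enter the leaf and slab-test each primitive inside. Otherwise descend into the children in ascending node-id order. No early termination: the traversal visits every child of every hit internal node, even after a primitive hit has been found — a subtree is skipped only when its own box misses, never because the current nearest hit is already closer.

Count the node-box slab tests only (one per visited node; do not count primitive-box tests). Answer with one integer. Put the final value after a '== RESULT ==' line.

Trace the traversal:
N0 x:[11,47] y:[-15,28] z:[19,71/2] -> hit [19,28], descend [2, 10]
  N2 x:[15,47] y:[7,28] z:[19,35] -> hit [19,28], descend [3, 11]
    N3 x:[31,47] y:[7,28] z:[63/2,35] -> miss, prune
    N11 x:[15,40] y:[8,27] z:[19,31] -> hit [19,27], descend [5, 6]
      N5 x:[15,32] y:[8,27] z:[51/2,31] -> hit [51/2,27] leaf, test {P2(miss), P8(miss), P13(miss)}
      N6 x:[19,40] y:[15,22] z:[19,26] -> hit [19,22] leaf, test {P0@t=19, P5(miss), P12(miss)}
  N10 x:[11,43] y:[-15,2] z:[19,71/2] -> miss, prune

Summary -> nodes [0, 2, 3, 11, 5, 6, 10]; box-tests=7; leaf-entries=2; first=P0

== RESULT ==
7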